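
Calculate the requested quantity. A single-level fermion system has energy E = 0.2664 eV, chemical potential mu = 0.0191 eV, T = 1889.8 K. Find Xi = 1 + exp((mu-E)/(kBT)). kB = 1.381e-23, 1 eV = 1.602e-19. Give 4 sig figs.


Step 1: (mu - E) = 0.0191 - 0.2664 = -0.2473 eV
Step 2: x = (mu-E)*eV/(kB*T) = -0.2473*1.602e-19/(1.381e-23*1889.8) = -1.518
Step 3: exp(x) = 0.2191
Step 4: Xi = 1 + 0.2191 = 1.219

1.219


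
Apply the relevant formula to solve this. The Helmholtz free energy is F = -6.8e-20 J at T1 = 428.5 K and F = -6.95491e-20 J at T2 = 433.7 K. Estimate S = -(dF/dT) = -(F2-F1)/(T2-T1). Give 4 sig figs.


Step 1: dF = F2 - F1 = -6.95491e-20 - (-6.8e-20) = -1.5491e-21 J
Step 2: dT = T2 - T1 = 433.7 - 428.5 = 5.2 K
Step 3: S = -dF/dT = -(-1.5491e-21)/5.2 = 2.979e-22 J/K

2.979e-22


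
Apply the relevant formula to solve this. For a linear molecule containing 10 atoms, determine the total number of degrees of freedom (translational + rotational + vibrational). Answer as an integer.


Step 1: Translational DOF = 3
Step 2: Rotational DOF (linear) = 2
Step 3: Vibrational DOF = 3*10 - 5 = 25
Step 4: Total = 3 + 2 + 25 = 30

30


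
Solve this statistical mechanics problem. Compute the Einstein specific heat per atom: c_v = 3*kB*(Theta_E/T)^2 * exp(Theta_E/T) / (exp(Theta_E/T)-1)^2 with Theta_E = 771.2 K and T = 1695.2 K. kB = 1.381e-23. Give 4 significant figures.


Step 1: x = Theta_E/T = 771.2/1695.2 = 0.4549
Step 2: x^2 = 0.207
Step 3: exp(x) = 1.576
Step 4: c_v = 3*1.381e-23*0.207*1.576/(1.576-1)^2 = 4.072e-23

4.072e-23


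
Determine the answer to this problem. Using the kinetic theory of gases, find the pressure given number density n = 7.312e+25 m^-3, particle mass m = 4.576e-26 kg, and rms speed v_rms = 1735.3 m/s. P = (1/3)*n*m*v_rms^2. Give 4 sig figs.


Step 1: v_rms^2 = 1735.3^2 = 3.011e+06
Step 2: n*m = 7.312e+25*4.576e-26 = 3.346
Step 3: P = (1/3)*3.346*3.011e+06 = 3.359e+06 Pa

3.359e+06


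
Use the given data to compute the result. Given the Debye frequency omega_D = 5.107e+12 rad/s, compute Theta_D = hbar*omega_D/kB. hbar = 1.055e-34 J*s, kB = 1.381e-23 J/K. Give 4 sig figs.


Step 1: hbar*omega_D = 1.055e-34 * 5.107e+12 = 5.388e-22 J
Step 2: Theta_D = 5.388e-22 / 1.381e-23
Step 3: Theta_D = 39.01 K

39.01


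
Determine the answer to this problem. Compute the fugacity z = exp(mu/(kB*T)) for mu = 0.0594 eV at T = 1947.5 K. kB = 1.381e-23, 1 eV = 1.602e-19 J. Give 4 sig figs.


Step 1: Convert mu to Joules: 0.0594*1.602e-19 = 9.516e-21 J
Step 2: kB*T = 1.381e-23*1947.5 = 2.689e-20 J
Step 3: mu/(kB*T) = 0.3538
Step 4: z = exp(0.3538) = 1.424

1.424


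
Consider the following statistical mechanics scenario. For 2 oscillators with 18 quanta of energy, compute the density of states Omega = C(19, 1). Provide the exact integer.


Step 1: Use binomial coefficient C(19, 1)
Step 2: Numerator = 19! / 18!
Step 3: Denominator = 1!
Step 4: Omega = 19

19


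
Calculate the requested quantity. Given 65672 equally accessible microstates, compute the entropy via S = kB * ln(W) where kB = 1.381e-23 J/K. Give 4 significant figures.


Step 1: ln(W) = ln(65672) = 11.09
Step 2: S = kB * ln(W) = 1.381e-23 * 11.09
Step 3: S = 1.532e-22 J/K

1.532e-22


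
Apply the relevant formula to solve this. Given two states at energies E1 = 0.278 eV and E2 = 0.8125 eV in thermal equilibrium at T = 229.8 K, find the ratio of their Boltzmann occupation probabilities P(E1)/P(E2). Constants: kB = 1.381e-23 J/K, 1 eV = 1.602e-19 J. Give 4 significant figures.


Step 1: Compute energy difference dE = E1 - E2 = 0.278 - 0.8125 = -0.5345 eV
Step 2: Convert to Joules: dE_J = -0.5345 * 1.602e-19 = -8.563e-20 J
Step 3: Compute exponent = -dE_J / (kB * T) = -(-8.563e-20) / (1.381e-23 * 229.8) = 26.98
Step 4: P(E1)/P(E2) = exp(26.98) = 5.223e+11

5.223e+11


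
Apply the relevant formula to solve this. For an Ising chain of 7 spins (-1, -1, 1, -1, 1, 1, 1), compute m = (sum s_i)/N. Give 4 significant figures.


Step 1: Count up spins (+1): 4, down spins (-1): 3
Step 2: Total magnetization M = 4 - 3 = 1
Step 3: m = M/N = 1/7 = 0.1429

0.1429


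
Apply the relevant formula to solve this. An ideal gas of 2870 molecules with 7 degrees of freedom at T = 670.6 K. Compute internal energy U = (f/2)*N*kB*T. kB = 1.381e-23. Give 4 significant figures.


Step 1: f/2 = 7/2 = 3.5
Step 2: N*kB*T = 2870*1.381e-23*670.6 = 2.658e-17
Step 3: U = 3.5 * 2.658e-17 = 9.303e-17 J

9.303e-17


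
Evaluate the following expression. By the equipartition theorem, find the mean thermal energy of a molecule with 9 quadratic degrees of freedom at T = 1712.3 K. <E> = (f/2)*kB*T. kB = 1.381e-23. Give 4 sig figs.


Step 1: f/2 = 9/2 = 4.5
Step 2: kB*T = 1.381e-23 * 1712.3 = 2.365e-20
Step 3: <E> = 4.5 * 2.365e-20 = 1.064e-19 J

1.064e-19


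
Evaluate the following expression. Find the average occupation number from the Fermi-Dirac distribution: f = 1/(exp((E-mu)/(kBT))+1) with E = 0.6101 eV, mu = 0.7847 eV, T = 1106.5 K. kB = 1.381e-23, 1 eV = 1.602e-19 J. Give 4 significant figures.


Step 1: (E - mu) = 0.6101 - 0.7847 = -0.1746 eV
Step 2: Convert: (E-mu)*eV = -2.797e-20 J
Step 3: x = (E-mu)*eV/(kB*T) = -1.83
Step 4: f = 1/(exp(-1.83)+1) = 0.8618

0.8618


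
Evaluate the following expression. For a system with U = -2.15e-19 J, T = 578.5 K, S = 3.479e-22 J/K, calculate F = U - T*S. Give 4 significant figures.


Step 1: T*S = 578.5 * 3.479e-22 = 2.013e-19 J
Step 2: F = U - T*S = -2.15e-19 - 2.013e-19
Step 3: F = -4.163e-19 J

-4.163e-19


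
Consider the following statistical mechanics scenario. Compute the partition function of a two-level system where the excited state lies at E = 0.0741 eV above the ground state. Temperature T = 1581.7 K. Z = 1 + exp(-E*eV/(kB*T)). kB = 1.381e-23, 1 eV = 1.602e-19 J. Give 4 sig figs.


Step 1: Compute beta*E = E*eV/(kB*T) = 0.0741*1.602e-19/(1.381e-23*1581.7) = 0.5435
Step 2: exp(-beta*E) = exp(-0.5435) = 0.5807
Step 3: Z = 1 + 0.5807 = 1.581

1.581


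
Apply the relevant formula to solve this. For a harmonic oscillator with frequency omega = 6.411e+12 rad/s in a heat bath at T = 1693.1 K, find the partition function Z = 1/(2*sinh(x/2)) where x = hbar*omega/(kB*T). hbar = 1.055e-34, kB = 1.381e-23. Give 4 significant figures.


Step 1: Compute x = hbar*omega/(kB*T) = 1.055e-34*6.411e+12/(1.381e-23*1693.1) = 0.02893
Step 2: x/2 = 0.01446
Step 3: sinh(x/2) = 0.01446
Step 4: Z = 1/(2*0.01446) = 34.57

34.57


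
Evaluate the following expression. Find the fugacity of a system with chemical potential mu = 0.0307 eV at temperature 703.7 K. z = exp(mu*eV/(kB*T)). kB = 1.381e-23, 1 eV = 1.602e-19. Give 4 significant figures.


Step 1: Convert mu to Joules: 0.0307*1.602e-19 = 4.918e-21 J
Step 2: kB*T = 1.381e-23*703.7 = 9.718e-21 J
Step 3: mu/(kB*T) = 0.5061
Step 4: z = exp(0.5061) = 1.659

1.659


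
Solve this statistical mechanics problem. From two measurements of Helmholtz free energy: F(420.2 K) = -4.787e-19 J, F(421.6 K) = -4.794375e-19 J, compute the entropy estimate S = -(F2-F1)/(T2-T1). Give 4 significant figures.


Step 1: dF = F2 - F1 = -4.794375e-19 - (-4.787e-19) = -7.375e-22 J
Step 2: dT = T2 - T1 = 421.6 - 420.2 = 1.4 K
Step 3: S = -dF/dT = -(-7.375e-22)/1.4 = 5.268e-22 J/K

5.268e-22


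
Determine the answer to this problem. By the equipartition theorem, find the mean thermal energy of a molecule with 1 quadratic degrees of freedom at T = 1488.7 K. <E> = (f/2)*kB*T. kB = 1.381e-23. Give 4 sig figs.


Step 1: f/2 = 1/2 = 0.5
Step 2: kB*T = 1.381e-23 * 1488.7 = 2.056e-20
Step 3: <E> = 0.5 * 2.056e-20 = 1.028e-20 J

1.028e-20


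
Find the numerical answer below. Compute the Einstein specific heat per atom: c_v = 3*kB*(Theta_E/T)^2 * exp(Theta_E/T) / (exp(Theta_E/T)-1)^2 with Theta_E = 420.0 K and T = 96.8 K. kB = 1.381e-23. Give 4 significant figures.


Step 1: x = Theta_E/T = 420.0/96.8 = 4.339
Step 2: x^2 = 18.83
Step 3: exp(x) = 76.62
Step 4: c_v = 3*1.381e-23*18.83*76.62/(76.62-1)^2 = 1.045e-23

1.045e-23


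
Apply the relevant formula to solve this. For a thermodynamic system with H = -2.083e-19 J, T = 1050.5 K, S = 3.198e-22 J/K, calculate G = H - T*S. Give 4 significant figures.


Step 1: T*S = 1050.5 * 3.198e-22 = 3.359e-19 J
Step 2: G = H - T*S = -2.083e-19 - 3.359e-19
Step 3: G = -5.442e-19 J

-5.442e-19


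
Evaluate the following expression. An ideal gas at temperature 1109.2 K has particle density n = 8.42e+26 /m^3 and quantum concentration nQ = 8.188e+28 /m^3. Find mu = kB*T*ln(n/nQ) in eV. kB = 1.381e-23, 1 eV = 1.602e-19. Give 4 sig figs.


Step 1: n/nQ = 8.42e+26/8.188e+28 = 0.01028
Step 2: ln(n/nQ) = -4.577
Step 3: mu = kB*T*ln(n/nQ) = 1.532e-20*-4.577 = -7.011e-20 J
Step 4: Convert to eV: -7.011e-20/1.602e-19 = -0.4377 eV

-0.4377


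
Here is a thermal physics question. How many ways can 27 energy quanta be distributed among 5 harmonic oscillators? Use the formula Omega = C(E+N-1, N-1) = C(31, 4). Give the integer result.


Step 1: Use binomial coefficient C(31, 4)
Step 2: Numerator = 31! / 27!
Step 3: Denominator = 4!
Step 4: Omega = 31465

31465


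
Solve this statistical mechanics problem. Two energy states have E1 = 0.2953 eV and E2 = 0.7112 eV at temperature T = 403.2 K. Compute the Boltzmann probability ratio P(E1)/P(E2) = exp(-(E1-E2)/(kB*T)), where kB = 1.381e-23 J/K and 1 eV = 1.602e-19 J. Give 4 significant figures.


Step 1: Compute energy difference dE = E1 - E2 = 0.2953 - 0.7112 = -0.4159 eV
Step 2: Convert to Joules: dE_J = -0.4159 * 1.602e-19 = -6.663e-20 J
Step 3: Compute exponent = -dE_J / (kB * T) = -(-6.663e-20) / (1.381e-23 * 403.2) = 11.97
Step 4: P(E1)/P(E2) = exp(11.97) = 1.573e+05

1.573e+05


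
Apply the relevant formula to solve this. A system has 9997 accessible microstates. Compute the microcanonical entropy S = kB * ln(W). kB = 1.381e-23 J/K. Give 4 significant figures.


Step 1: ln(W) = ln(9997) = 9.21
Step 2: S = kB * ln(W) = 1.381e-23 * 9.21
Step 3: S = 1.272e-22 J/K

1.272e-22


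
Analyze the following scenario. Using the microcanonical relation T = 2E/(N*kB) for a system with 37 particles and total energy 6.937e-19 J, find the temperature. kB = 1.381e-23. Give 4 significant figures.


Step 1: Numerator = 2*E = 2*6.937e-19 = 1.387e-18 J
Step 2: Denominator = N*kB = 37*1.381e-23 = 5.11e-22
Step 3: T = 1.387e-18 / 5.11e-22 = 2715 K

2715


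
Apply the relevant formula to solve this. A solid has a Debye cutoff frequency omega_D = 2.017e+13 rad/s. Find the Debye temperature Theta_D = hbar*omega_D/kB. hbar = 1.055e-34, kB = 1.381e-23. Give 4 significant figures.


Step 1: hbar*omega_D = 1.055e-34 * 2.017e+13 = 2.128e-21 J
Step 2: Theta_D = 2.128e-21 / 1.381e-23
Step 3: Theta_D = 154.1 K

154.1


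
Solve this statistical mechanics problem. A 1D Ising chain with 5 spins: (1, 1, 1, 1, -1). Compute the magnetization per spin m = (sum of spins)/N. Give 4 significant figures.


Step 1: Count up spins (+1): 4, down spins (-1): 1
Step 2: Total magnetization M = 4 - 1 = 3
Step 3: m = M/N = 3/5 = 0.6

0.6


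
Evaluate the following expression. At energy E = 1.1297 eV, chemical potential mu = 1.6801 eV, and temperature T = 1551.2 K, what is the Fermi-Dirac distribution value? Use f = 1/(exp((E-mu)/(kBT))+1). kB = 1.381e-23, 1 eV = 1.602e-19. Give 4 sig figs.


Step 1: (E - mu) = 1.1297 - 1.6801 = -0.5504 eV
Step 2: Convert: (E-mu)*eV = -8.817e-20 J
Step 3: x = (E-mu)*eV/(kB*T) = -4.116
Step 4: f = 1/(exp(-4.116)+1) = 0.984

0.984


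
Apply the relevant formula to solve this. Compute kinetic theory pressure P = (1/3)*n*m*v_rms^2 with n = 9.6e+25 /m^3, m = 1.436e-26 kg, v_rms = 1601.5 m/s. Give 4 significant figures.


Step 1: v_rms^2 = 1601.5^2 = 2.565e+06
Step 2: n*m = 9.6e+25*1.436e-26 = 1.379
Step 3: P = (1/3)*1.379*2.565e+06 = 1.179e+06 Pa

1.179e+06


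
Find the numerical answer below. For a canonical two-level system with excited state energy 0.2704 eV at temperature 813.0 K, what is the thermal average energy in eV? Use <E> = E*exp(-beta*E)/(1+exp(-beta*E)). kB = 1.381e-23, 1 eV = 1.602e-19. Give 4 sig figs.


Step 1: beta*E = 0.2704*1.602e-19/(1.381e-23*813.0) = 3.858
Step 2: exp(-beta*E) = 0.02111
Step 3: <E> = 0.2704*0.02111/(1+0.02111) = 0.005589 eV

0.005589


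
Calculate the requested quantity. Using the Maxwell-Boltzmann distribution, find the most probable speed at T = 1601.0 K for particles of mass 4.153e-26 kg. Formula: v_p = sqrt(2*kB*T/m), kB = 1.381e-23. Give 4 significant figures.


Step 1: Numerator = 2*kB*T = 2*1.381e-23*1601.0 = 4.422e-20
Step 2: Ratio = 4.422e-20 / 4.153e-26 = 1.065e+06
Step 3: v_p = sqrt(1.065e+06) = 1032 m/s

1032


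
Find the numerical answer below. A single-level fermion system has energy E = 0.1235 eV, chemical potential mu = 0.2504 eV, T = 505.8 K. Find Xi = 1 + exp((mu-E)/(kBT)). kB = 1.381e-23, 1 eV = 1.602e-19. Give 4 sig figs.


Step 1: (mu - E) = 0.2504 - 0.1235 = 0.1269 eV
Step 2: x = (mu-E)*eV/(kB*T) = 0.1269*1.602e-19/(1.381e-23*505.8) = 2.91
Step 3: exp(x) = 18.36
Step 4: Xi = 1 + 18.36 = 19.36

19.36


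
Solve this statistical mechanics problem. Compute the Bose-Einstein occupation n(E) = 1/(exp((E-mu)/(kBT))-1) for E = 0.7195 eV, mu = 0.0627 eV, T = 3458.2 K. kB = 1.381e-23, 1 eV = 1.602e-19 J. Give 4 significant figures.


Step 1: (E - mu) = 0.6568 eV
Step 2: x = (E-mu)*eV/(kB*T) = 0.6568*1.602e-19/(1.381e-23*3458.2) = 2.203
Step 3: exp(x) = 9.054
Step 4: n = 1/(exp(x)-1) = 0.1242

0.1242


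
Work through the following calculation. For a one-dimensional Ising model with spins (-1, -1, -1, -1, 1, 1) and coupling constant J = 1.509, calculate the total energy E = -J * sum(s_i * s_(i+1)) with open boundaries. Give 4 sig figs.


Step 1: Nearest-neighbor products: 1, 1, 1, -1, 1
Step 2: Sum of products = 3
Step 3: E = -1.509 * 3 = -4.527

-4.527


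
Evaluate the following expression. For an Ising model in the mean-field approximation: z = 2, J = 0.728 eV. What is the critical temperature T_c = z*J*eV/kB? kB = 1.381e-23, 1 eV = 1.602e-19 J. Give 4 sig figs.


Step 1: z*J = 2*0.728 = 1.456 eV
Step 2: Convert to Joules: 1.456*1.602e-19 = 2.333e-19 J
Step 3: T_c = 2.333e-19 / 1.381e-23 = 1.689e+04 K

1.689e+04


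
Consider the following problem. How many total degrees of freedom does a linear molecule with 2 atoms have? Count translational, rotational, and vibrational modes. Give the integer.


Step 1: Translational DOF = 3
Step 2: Rotational DOF (linear) = 2
Step 3: Vibrational DOF = 3*2 - 5 = 1
Step 4: Total = 3 + 2 + 1 = 6

6


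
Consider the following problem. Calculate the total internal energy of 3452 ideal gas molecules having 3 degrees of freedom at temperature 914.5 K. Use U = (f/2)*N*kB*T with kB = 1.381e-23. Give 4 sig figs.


Step 1: f/2 = 3/2 = 1.5
Step 2: N*kB*T = 3452*1.381e-23*914.5 = 4.36e-17
Step 3: U = 1.5 * 4.36e-17 = 6.539e-17 J

6.539e-17


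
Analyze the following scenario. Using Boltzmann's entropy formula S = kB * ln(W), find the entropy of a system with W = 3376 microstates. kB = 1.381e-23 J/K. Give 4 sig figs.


Step 1: ln(W) = ln(3376) = 8.124
Step 2: S = kB * ln(W) = 1.381e-23 * 8.124
Step 3: S = 1.122e-22 J/K

1.122e-22


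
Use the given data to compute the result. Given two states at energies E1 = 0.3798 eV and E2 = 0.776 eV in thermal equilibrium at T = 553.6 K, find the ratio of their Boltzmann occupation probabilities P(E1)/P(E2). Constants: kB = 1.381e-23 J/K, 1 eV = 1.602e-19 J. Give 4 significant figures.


Step 1: Compute energy difference dE = E1 - E2 = 0.3798 - 0.776 = -0.3962 eV
Step 2: Convert to Joules: dE_J = -0.3962 * 1.602e-19 = -6.347e-20 J
Step 3: Compute exponent = -dE_J / (kB * T) = -(-6.347e-20) / (1.381e-23 * 553.6) = 8.302
Step 4: P(E1)/P(E2) = exp(8.302) = 4032

4032


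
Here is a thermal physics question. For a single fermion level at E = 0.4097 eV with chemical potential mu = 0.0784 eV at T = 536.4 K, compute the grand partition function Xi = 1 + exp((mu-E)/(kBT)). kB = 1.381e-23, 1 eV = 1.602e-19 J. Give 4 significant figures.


Step 1: (mu - E) = 0.0784 - 0.4097 = -0.3313 eV
Step 2: x = (mu-E)*eV/(kB*T) = -0.3313*1.602e-19/(1.381e-23*536.4) = -7.165
Step 3: exp(x) = 0.0007734
Step 4: Xi = 1 + 0.0007734 = 1.001

1.001


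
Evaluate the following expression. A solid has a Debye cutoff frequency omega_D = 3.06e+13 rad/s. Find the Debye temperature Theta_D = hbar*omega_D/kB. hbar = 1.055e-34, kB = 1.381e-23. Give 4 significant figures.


Step 1: hbar*omega_D = 1.055e-34 * 3.06e+13 = 3.228e-21 J
Step 2: Theta_D = 3.228e-21 / 1.381e-23
Step 3: Theta_D = 233.8 K

233.8


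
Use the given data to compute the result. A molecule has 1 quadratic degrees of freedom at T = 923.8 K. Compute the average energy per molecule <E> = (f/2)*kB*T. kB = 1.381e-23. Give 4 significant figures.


Step 1: f/2 = 1/2 = 0.5
Step 2: kB*T = 1.381e-23 * 923.8 = 1.276e-20
Step 3: <E> = 0.5 * 1.276e-20 = 6.379e-21 J

6.379e-21


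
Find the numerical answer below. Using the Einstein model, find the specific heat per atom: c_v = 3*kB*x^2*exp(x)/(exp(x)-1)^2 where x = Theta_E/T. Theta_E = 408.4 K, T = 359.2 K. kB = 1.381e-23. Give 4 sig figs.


Step 1: x = Theta_E/T = 408.4/359.2 = 1.137
Step 2: x^2 = 1.293
Step 3: exp(x) = 3.117
Step 4: c_v = 3*1.381e-23*1.293*3.117/(3.117-1)^2 = 3.724e-23

3.724e-23


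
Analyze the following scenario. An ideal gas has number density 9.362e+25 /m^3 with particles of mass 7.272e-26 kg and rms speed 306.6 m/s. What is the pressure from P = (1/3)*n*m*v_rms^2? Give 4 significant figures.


Step 1: v_rms^2 = 306.6^2 = 9.4e+04
Step 2: n*m = 9.362e+25*7.272e-26 = 6.808
Step 3: P = (1/3)*6.808*9.4e+04 = 2.133e+05 Pa

2.133e+05


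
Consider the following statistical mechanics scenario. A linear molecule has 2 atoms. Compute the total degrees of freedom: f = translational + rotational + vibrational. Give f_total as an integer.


Step 1: Translational DOF = 3
Step 2: Rotational DOF (linear) = 2
Step 3: Vibrational DOF = 3*2 - 5 = 1
Step 4: Total = 3 + 2 + 1 = 6

6


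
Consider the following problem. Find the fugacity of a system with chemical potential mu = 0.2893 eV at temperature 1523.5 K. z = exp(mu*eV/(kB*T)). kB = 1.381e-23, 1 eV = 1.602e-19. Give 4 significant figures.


Step 1: Convert mu to Joules: 0.2893*1.602e-19 = 4.635e-20 J
Step 2: kB*T = 1.381e-23*1523.5 = 2.104e-20 J
Step 3: mu/(kB*T) = 2.203
Step 4: z = exp(2.203) = 9.05

9.05


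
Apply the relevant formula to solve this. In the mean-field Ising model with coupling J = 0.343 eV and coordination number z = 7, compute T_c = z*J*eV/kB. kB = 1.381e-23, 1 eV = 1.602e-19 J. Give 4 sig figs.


Step 1: z*J = 7*0.343 = 2.401 eV
Step 2: Convert to Joules: 2.401*1.602e-19 = 3.846e-19 J
Step 3: T_c = 3.846e-19 / 1.381e-23 = 2.785e+04 K

2.785e+04


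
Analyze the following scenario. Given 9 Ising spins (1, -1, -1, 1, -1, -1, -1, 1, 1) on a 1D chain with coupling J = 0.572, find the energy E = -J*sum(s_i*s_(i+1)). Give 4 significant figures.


Step 1: Nearest-neighbor products: -1, 1, -1, -1, 1, 1, -1, 1
Step 2: Sum of products = 0
Step 3: E = -0.572 * 0 = 0

0


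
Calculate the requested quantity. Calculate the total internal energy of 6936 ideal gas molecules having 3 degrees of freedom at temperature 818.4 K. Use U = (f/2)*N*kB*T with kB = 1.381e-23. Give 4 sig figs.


Step 1: f/2 = 3/2 = 1.5
Step 2: N*kB*T = 6936*1.381e-23*818.4 = 7.839e-17
Step 3: U = 1.5 * 7.839e-17 = 1.176e-16 J

1.176e-16


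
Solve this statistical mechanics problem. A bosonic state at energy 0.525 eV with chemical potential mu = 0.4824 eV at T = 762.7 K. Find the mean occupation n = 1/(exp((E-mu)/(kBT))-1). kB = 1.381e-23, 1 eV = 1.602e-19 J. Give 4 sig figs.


Step 1: (E - mu) = 0.0426 eV
Step 2: x = (E-mu)*eV/(kB*T) = 0.0426*1.602e-19/(1.381e-23*762.7) = 0.6479
Step 3: exp(x) = 1.912
Step 4: n = 1/(exp(x)-1) = 1.097

1.097


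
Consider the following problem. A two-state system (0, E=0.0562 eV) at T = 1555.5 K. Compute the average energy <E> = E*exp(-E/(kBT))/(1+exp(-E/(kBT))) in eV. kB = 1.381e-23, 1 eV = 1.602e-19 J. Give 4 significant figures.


Step 1: beta*E = 0.0562*1.602e-19/(1.381e-23*1555.5) = 0.4191
Step 2: exp(-beta*E) = 0.6576
Step 3: <E> = 0.0562*0.6576/(1+0.6576) = 0.0223 eV

0.0223


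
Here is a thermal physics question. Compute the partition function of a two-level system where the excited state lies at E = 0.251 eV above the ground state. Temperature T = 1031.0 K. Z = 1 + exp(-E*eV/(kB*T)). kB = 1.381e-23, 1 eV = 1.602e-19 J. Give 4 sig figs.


Step 1: Compute beta*E = E*eV/(kB*T) = 0.251*1.602e-19/(1.381e-23*1031.0) = 2.824
Step 2: exp(-beta*E) = exp(-2.824) = 0.05936
Step 3: Z = 1 + 0.05936 = 1.059

1.059


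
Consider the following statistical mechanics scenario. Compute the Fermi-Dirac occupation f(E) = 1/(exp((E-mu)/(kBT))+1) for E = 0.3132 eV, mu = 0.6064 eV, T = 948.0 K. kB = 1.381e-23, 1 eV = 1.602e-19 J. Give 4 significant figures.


Step 1: (E - mu) = 0.3132 - 0.6064 = -0.2932 eV
Step 2: Convert: (E-mu)*eV = -4.697e-20 J
Step 3: x = (E-mu)*eV/(kB*T) = -3.588
Step 4: f = 1/(exp(-3.588)+1) = 0.9731

0.9731


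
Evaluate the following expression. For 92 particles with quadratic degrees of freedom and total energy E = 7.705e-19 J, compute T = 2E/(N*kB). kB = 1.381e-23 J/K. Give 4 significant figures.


Step 1: Numerator = 2*E = 2*7.705e-19 = 1.541e-18 J
Step 2: Denominator = N*kB = 92*1.381e-23 = 1.271e-21
Step 3: T = 1.541e-18 / 1.271e-21 = 1213 K

1213


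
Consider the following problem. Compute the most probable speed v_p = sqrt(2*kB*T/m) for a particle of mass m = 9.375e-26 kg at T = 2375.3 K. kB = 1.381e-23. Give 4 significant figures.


Step 1: Numerator = 2*kB*T = 2*1.381e-23*2375.3 = 6.561e-20
Step 2: Ratio = 6.561e-20 / 9.375e-26 = 6.998e+05
Step 3: v_p = sqrt(6.998e+05) = 836.5 m/s

836.5


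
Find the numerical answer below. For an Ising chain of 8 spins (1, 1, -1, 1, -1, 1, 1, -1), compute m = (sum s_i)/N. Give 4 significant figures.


Step 1: Count up spins (+1): 5, down spins (-1): 3
Step 2: Total magnetization M = 5 - 3 = 2
Step 3: m = M/N = 2/8 = 0.25

0.25


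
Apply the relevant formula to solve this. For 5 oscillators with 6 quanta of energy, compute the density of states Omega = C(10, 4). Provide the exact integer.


Step 1: Use binomial coefficient C(10, 4)
Step 2: Numerator = 10! / 6!
Step 3: Denominator = 4!
Step 4: Omega = 210

210


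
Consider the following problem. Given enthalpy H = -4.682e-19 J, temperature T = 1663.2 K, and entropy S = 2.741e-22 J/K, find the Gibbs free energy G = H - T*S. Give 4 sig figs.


Step 1: T*S = 1663.2 * 2.741e-22 = 4.559e-19 J
Step 2: G = H - T*S = -4.682e-19 - 4.559e-19
Step 3: G = -9.241e-19 J

-9.241e-19


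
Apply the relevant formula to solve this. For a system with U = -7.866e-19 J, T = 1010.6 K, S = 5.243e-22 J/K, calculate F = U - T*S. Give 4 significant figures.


Step 1: T*S = 1010.6 * 5.243e-22 = 5.299e-19 J
Step 2: F = U - T*S = -7.866e-19 - 5.299e-19
Step 3: F = -1.316e-18 J

-1.316e-18


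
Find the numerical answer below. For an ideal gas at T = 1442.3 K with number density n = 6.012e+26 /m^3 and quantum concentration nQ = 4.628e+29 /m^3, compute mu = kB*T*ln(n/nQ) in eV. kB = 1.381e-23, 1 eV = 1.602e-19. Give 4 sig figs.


Step 1: n/nQ = 6.012e+26/4.628e+29 = 0.001299
Step 2: ln(n/nQ) = -6.646
Step 3: mu = kB*T*ln(n/nQ) = 1.992e-20*-6.646 = -1.324e-19 J
Step 4: Convert to eV: -1.324e-19/1.602e-19 = -0.8263 eV

-0.8263


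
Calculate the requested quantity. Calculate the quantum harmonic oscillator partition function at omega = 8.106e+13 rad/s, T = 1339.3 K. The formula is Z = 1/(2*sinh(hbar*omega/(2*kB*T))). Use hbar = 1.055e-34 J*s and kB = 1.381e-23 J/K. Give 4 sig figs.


Step 1: Compute x = hbar*omega/(kB*T) = 1.055e-34*8.106e+13/(1.381e-23*1339.3) = 0.4624
Step 2: x/2 = 0.2312
Step 3: sinh(x/2) = 0.2332
Step 4: Z = 1/(2*0.2332) = 2.144

2.144


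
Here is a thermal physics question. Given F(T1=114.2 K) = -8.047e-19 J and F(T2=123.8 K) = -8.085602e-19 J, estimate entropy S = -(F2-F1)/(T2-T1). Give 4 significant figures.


Step 1: dF = F2 - F1 = -8.085602e-19 - (-8.047e-19) = -3.8602e-21 J
Step 2: dT = T2 - T1 = 123.8 - 114.2 = 9.6 K
Step 3: S = -dF/dT = -(-3.8602e-21)/9.6 = 4.021e-22 J/K

4.021e-22


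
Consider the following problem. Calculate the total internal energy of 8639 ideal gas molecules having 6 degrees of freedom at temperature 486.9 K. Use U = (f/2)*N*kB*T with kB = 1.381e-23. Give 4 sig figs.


Step 1: f/2 = 6/2 = 3.0
Step 2: N*kB*T = 8639*1.381e-23*486.9 = 5.809e-17
Step 3: U = 3.0 * 5.809e-17 = 1.743e-16 J

1.743e-16


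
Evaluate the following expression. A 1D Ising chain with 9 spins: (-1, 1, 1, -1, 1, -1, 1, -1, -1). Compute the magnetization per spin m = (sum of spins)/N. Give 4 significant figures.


Step 1: Count up spins (+1): 4, down spins (-1): 5
Step 2: Total magnetization M = 4 - 5 = -1
Step 3: m = M/N = -1/9 = -0.1111

-0.1111


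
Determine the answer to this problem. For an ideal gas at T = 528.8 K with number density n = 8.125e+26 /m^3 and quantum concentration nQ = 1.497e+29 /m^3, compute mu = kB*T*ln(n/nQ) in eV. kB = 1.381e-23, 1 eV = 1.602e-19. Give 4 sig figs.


Step 1: n/nQ = 8.125e+26/1.497e+29 = 0.005428
Step 2: ln(n/nQ) = -5.216
Step 3: mu = kB*T*ln(n/nQ) = 7.303e-21*-5.216 = -3.809e-20 J
Step 4: Convert to eV: -3.809e-20/1.602e-19 = -0.2378 eV

-0.2378


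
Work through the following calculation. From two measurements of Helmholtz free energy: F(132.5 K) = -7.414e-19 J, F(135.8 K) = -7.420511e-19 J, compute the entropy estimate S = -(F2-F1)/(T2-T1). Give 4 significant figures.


Step 1: dF = F2 - F1 = -7.420511e-19 - (-7.414e-19) = -6.511e-22 J
Step 2: dT = T2 - T1 = 135.8 - 132.5 = 3.3 K
Step 3: S = -dF/dT = -(-6.511e-22)/3.3 = 1.973e-22 J/K

1.973e-22


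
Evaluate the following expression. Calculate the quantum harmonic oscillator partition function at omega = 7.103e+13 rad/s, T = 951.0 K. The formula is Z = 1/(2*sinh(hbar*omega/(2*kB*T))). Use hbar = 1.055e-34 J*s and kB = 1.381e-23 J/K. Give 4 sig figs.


Step 1: Compute x = hbar*omega/(kB*T) = 1.055e-34*7.103e+13/(1.381e-23*951.0) = 0.5706
Step 2: x/2 = 0.2853
Step 3: sinh(x/2) = 0.2892
Step 4: Z = 1/(2*0.2892) = 1.729

1.729


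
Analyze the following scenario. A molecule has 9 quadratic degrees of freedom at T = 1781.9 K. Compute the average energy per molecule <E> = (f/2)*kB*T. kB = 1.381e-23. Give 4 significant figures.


Step 1: f/2 = 9/2 = 4.5
Step 2: kB*T = 1.381e-23 * 1781.9 = 2.461e-20
Step 3: <E> = 4.5 * 2.461e-20 = 1.107e-19 J

1.107e-19


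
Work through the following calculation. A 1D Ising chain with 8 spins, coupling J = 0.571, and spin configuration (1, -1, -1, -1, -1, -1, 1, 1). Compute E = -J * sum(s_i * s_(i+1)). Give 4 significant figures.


Step 1: Nearest-neighbor products: -1, 1, 1, 1, 1, -1, 1
Step 2: Sum of products = 3
Step 3: E = -0.571 * 3 = -1.713

-1.713


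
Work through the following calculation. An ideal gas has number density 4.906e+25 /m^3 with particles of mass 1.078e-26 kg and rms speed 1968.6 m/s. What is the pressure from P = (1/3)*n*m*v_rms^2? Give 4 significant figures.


Step 1: v_rms^2 = 1968.6^2 = 3.875e+06
Step 2: n*m = 4.906e+25*1.078e-26 = 0.5289
Step 3: P = (1/3)*0.5289*3.875e+06 = 6.832e+05 Pa

6.832e+05


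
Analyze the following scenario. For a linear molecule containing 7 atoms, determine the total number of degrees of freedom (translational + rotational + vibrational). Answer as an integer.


Step 1: Translational DOF = 3
Step 2: Rotational DOF (linear) = 2
Step 3: Vibrational DOF = 3*7 - 5 = 16
Step 4: Total = 3 + 2 + 16 = 21

21


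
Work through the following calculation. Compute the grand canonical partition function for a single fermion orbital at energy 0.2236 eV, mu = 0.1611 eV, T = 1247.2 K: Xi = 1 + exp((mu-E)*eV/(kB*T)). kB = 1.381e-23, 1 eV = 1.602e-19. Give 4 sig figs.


Step 1: (mu - E) = 0.1611 - 0.2236 = -0.0625 eV
Step 2: x = (mu-E)*eV/(kB*T) = -0.0625*1.602e-19/(1.381e-23*1247.2) = -0.5813
Step 3: exp(x) = 0.5592
Step 4: Xi = 1 + 0.5592 = 1.559

1.559


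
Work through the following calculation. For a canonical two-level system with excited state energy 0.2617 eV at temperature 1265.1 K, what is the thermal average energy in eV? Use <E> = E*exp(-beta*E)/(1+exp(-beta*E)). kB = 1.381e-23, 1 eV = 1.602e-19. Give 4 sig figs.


Step 1: beta*E = 0.2617*1.602e-19/(1.381e-23*1265.1) = 2.4
Step 2: exp(-beta*E) = 0.09075
Step 3: <E> = 0.2617*0.09075/(1+0.09075) = 0.02177 eV

0.02177


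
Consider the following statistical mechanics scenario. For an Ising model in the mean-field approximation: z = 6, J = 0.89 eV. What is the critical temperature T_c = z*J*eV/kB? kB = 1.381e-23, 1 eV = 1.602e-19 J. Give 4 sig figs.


Step 1: z*J = 6*0.89 = 5.34 eV
Step 2: Convert to Joules: 5.34*1.602e-19 = 8.555e-19 J
Step 3: T_c = 8.555e-19 / 1.381e-23 = 6.195e+04 K

6.195e+04


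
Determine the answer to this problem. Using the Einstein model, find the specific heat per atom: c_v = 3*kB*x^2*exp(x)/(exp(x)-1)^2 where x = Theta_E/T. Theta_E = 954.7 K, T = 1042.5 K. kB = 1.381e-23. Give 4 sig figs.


Step 1: x = Theta_E/T = 954.7/1042.5 = 0.9158
Step 2: x^2 = 0.8387
Step 3: exp(x) = 2.499
Step 4: c_v = 3*1.381e-23*0.8387*2.499/(2.499-1)^2 = 3.865e-23

3.865e-23


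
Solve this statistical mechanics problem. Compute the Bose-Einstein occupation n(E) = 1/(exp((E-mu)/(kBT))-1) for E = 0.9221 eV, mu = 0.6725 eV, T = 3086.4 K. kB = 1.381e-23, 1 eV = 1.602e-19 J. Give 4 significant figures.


Step 1: (E - mu) = 0.2496 eV
Step 2: x = (E-mu)*eV/(kB*T) = 0.2496*1.602e-19/(1.381e-23*3086.4) = 0.9381
Step 3: exp(x) = 2.555
Step 4: n = 1/(exp(x)-1) = 0.643

0.643


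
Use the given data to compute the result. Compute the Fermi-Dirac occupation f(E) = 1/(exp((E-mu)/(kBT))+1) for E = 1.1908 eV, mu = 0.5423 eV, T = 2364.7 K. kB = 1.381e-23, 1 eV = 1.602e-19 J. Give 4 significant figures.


Step 1: (E - mu) = 1.1908 - 0.5423 = 0.6485 eV
Step 2: Convert: (E-mu)*eV = 1.039e-19 J
Step 3: x = (E-mu)*eV/(kB*T) = 3.181
Step 4: f = 1/(exp(3.181)+1) = 0.03988

0.03988


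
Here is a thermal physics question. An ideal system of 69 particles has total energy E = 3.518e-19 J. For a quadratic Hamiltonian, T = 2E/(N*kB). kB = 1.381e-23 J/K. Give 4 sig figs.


Step 1: Numerator = 2*E = 2*3.518e-19 = 7.036e-19 J
Step 2: Denominator = N*kB = 69*1.381e-23 = 9.529e-22
Step 3: T = 7.036e-19 / 9.529e-22 = 738.4 K

738.4


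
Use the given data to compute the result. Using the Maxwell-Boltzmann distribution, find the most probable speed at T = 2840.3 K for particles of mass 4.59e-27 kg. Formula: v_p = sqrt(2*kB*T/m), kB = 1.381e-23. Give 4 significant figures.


Step 1: Numerator = 2*kB*T = 2*1.381e-23*2840.3 = 7.845e-20
Step 2: Ratio = 7.845e-20 / 4.59e-27 = 1.709e+07
Step 3: v_p = sqrt(1.709e+07) = 4134 m/s

4134


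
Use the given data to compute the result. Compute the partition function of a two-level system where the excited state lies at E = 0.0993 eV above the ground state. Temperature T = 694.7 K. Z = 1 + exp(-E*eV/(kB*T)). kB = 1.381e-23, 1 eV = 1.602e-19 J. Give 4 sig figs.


Step 1: Compute beta*E = E*eV/(kB*T) = 0.0993*1.602e-19/(1.381e-23*694.7) = 1.658
Step 2: exp(-beta*E) = exp(-1.658) = 0.1905
Step 3: Z = 1 + 0.1905 = 1.19

1.19


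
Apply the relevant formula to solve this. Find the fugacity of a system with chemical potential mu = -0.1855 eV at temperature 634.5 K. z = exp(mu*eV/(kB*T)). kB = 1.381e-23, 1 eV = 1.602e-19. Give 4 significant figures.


Step 1: Convert mu to Joules: -0.1855*1.602e-19 = -2.972e-20 J
Step 2: kB*T = 1.381e-23*634.5 = 8.762e-21 J
Step 3: mu/(kB*T) = -3.391
Step 4: z = exp(-3.391) = 0.03366

0.03366


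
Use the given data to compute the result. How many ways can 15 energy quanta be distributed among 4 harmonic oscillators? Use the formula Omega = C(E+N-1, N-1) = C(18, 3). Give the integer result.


Step 1: Use binomial coefficient C(18, 3)
Step 2: Numerator = 18! / 15!
Step 3: Denominator = 3!
Step 4: Omega = 816

816


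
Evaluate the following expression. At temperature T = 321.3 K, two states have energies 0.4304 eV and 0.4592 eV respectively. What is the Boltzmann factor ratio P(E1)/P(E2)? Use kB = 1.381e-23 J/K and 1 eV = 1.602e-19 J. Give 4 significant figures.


Step 1: Compute energy difference dE = E1 - E2 = 0.4304 - 0.4592 = -0.0288 eV
Step 2: Convert to Joules: dE_J = -0.0288 * 1.602e-19 = -4.614e-21 J
Step 3: Compute exponent = -dE_J / (kB * T) = -(-4.614e-21) / (1.381e-23 * 321.3) = 1.04
Step 4: P(E1)/P(E2) = exp(1.04) = 2.829

2.829


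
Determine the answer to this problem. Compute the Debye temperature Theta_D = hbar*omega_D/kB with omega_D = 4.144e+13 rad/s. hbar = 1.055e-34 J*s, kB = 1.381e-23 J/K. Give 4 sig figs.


Step 1: hbar*omega_D = 1.055e-34 * 4.144e+13 = 4.372e-21 J
Step 2: Theta_D = 4.372e-21 / 1.381e-23
Step 3: Theta_D = 316.6 K

316.6


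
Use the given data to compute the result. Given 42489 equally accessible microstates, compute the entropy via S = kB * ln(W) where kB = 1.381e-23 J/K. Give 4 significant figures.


Step 1: ln(W) = ln(42489) = 10.66
Step 2: S = kB * ln(W) = 1.381e-23 * 10.66
Step 3: S = 1.472e-22 J/K

1.472e-22


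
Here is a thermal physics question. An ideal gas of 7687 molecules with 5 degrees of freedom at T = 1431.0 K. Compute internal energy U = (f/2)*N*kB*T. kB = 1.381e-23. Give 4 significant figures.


Step 1: f/2 = 5/2 = 2.5
Step 2: N*kB*T = 7687*1.381e-23*1431.0 = 1.519e-16
Step 3: U = 2.5 * 1.519e-16 = 3.798e-16 J

3.798e-16


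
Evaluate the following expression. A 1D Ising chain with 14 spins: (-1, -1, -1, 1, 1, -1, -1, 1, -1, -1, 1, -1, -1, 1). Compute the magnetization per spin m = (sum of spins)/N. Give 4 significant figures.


Step 1: Count up spins (+1): 5, down spins (-1): 9
Step 2: Total magnetization M = 5 - 9 = -4
Step 3: m = M/N = -4/14 = -0.2857

-0.2857


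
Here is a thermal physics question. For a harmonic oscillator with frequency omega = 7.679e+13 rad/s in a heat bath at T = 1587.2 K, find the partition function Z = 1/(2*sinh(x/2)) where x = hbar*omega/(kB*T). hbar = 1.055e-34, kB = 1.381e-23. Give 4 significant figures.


Step 1: Compute x = hbar*omega/(kB*T) = 1.055e-34*7.679e+13/(1.381e-23*1587.2) = 0.3696
Step 2: x/2 = 0.1848
Step 3: sinh(x/2) = 0.1859
Step 4: Z = 1/(2*0.1859) = 2.69

2.69


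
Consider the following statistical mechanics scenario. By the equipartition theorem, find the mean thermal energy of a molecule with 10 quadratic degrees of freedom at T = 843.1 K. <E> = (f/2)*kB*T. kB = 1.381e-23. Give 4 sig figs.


Step 1: f/2 = 10/2 = 5
Step 2: kB*T = 1.381e-23 * 843.1 = 1.164e-20
Step 3: <E> = 5 * 1.164e-20 = 5.822e-20 J

5.822e-20


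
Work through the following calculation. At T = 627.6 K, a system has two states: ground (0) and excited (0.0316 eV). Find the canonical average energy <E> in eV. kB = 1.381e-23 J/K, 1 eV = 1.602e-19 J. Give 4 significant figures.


Step 1: beta*E = 0.0316*1.602e-19/(1.381e-23*627.6) = 0.5841
Step 2: exp(-beta*E) = 0.5576
Step 3: <E> = 0.0316*0.5576/(1+0.5576) = 0.01131 eV

0.01131


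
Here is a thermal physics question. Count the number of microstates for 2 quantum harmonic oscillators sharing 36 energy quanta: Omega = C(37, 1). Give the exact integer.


Step 1: Use binomial coefficient C(37, 1)
Step 2: Numerator = 37! / 36!
Step 3: Denominator = 1!
Step 4: Omega = 37

37


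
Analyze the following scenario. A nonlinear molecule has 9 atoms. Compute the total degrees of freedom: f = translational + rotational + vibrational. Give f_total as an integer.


Step 1: Translational DOF = 3
Step 2: Rotational DOF (nonlinear) = 3
Step 3: Vibrational DOF = 3*9 - 6 = 21
Step 4: Total = 3 + 3 + 21 = 27

27


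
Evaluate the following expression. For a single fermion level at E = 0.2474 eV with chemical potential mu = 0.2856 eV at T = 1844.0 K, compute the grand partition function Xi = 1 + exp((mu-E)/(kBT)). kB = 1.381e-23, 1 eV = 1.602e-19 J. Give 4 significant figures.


Step 1: (mu - E) = 0.2856 - 0.2474 = 0.0382 eV
Step 2: x = (mu-E)*eV/(kB*T) = 0.0382*1.602e-19/(1.381e-23*1844.0) = 0.2403
Step 3: exp(x) = 1.272
Step 4: Xi = 1 + 1.272 = 2.272

2.272


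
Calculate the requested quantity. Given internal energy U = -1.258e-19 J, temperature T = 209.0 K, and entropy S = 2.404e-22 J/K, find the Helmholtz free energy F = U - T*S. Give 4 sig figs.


Step 1: T*S = 209.0 * 2.404e-22 = 5.024e-20 J
Step 2: F = U - T*S = -1.258e-19 - 5.024e-20
Step 3: F = -1.76e-19 J

-1.76e-19


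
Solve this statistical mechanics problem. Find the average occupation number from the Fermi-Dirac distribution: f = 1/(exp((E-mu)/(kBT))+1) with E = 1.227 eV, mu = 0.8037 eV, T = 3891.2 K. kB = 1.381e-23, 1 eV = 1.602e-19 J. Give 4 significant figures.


Step 1: (E - mu) = 1.227 - 0.8037 = 0.4233 eV
Step 2: Convert: (E-mu)*eV = 6.781e-20 J
Step 3: x = (E-mu)*eV/(kB*T) = 1.262
Step 4: f = 1/(exp(1.262)+1) = 0.2206

0.2206


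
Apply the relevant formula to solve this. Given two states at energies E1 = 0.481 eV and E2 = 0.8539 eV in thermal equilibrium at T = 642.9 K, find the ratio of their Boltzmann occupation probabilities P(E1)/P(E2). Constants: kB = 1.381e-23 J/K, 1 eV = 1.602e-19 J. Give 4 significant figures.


Step 1: Compute energy difference dE = E1 - E2 = 0.481 - 0.8539 = -0.3729 eV
Step 2: Convert to Joules: dE_J = -0.3729 * 1.602e-19 = -5.974e-20 J
Step 3: Compute exponent = -dE_J / (kB * T) = -(-5.974e-20) / (1.381e-23 * 642.9) = 6.728
Step 4: P(E1)/P(E2) = exp(6.728) = 835.9

835.9


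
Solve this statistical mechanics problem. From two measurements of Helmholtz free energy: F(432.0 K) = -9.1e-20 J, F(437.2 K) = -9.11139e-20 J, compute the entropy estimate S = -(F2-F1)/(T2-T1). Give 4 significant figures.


Step 1: dF = F2 - F1 = -9.11139e-20 - (-9.1e-20) = -1.139e-22 J
Step 2: dT = T2 - T1 = 437.2 - 432.0 = 5.2 K
Step 3: S = -dF/dT = -(-1.139e-22)/5.2 = 2.19e-23 J/K

2.19e-23


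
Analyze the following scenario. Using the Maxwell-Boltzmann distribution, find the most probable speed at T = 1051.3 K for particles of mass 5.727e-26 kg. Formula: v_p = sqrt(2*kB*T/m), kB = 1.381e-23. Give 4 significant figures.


Step 1: Numerator = 2*kB*T = 2*1.381e-23*1051.3 = 2.904e-20
Step 2: Ratio = 2.904e-20 / 5.727e-26 = 5.07e+05
Step 3: v_p = sqrt(5.07e+05) = 712.1 m/s

712.1


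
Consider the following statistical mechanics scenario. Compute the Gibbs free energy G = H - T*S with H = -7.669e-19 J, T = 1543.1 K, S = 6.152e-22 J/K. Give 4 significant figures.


Step 1: T*S = 1543.1 * 6.152e-22 = 9.493e-19 J
Step 2: G = H - T*S = -7.669e-19 - 9.493e-19
Step 3: G = -1.716e-18 J

-1.716e-18


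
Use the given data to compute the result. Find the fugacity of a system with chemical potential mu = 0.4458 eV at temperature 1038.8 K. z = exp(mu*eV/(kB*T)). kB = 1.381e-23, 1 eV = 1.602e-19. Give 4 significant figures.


Step 1: Convert mu to Joules: 0.4458*1.602e-19 = 7.142e-20 J
Step 2: kB*T = 1.381e-23*1038.8 = 1.435e-20 J
Step 3: mu/(kB*T) = 4.978
Step 4: z = exp(4.978) = 145.2

145.2


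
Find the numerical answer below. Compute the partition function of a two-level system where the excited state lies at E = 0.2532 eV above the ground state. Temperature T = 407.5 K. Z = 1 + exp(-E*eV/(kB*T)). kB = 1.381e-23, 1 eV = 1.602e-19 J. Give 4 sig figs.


Step 1: Compute beta*E = E*eV/(kB*T) = 0.2532*1.602e-19/(1.381e-23*407.5) = 7.208
Step 2: exp(-beta*E) = exp(-7.208) = 0.0007408
Step 3: Z = 1 + 0.0007408 = 1.001

1.001


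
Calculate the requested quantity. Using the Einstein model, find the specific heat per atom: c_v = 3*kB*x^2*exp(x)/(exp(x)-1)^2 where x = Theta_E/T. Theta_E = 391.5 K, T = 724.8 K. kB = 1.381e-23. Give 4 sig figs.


Step 1: x = Theta_E/T = 391.5/724.8 = 0.5401
Step 2: x^2 = 0.2918
Step 3: exp(x) = 1.716
Step 4: c_v = 3*1.381e-23*0.2918*1.716/(1.716-1)^2 = 4.044e-23

4.044e-23


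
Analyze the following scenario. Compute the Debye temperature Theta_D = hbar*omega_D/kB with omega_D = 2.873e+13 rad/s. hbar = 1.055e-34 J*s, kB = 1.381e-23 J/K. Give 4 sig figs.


Step 1: hbar*omega_D = 1.055e-34 * 2.873e+13 = 3.031e-21 J
Step 2: Theta_D = 3.031e-21 / 1.381e-23
Step 3: Theta_D = 219.5 K

219.5
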